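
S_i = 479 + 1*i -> [479, 480, 481, 482, 483]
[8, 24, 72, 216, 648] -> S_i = 8*3^i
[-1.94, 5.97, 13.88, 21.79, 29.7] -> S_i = -1.94 + 7.91*i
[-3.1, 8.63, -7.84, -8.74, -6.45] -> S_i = Random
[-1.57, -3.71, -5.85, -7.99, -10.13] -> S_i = -1.57 + -2.14*i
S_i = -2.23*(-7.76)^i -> [-2.23, 17.3, -134.29, 1042.05, -8086.34]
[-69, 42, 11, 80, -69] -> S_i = Random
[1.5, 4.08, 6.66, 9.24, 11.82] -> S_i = 1.50 + 2.58*i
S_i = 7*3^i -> [7, 21, 63, 189, 567]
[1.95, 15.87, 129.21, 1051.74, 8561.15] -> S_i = 1.95*8.14^i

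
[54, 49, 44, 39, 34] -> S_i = 54 + -5*i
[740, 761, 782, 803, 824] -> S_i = 740 + 21*i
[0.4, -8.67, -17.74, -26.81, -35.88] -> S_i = 0.40 + -9.07*i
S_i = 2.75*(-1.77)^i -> [2.75, -4.87, 8.62, -15.25, 26.99]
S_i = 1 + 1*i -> [1, 2, 3, 4, 5]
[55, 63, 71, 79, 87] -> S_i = 55 + 8*i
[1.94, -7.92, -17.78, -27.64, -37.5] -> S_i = 1.94 + -9.86*i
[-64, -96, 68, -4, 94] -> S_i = Random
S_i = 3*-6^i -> [3, -18, 108, -648, 3888]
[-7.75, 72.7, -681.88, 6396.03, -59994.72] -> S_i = -7.75*(-9.38)^i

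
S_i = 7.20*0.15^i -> [7.2, 1.08, 0.16, 0.02, 0.0]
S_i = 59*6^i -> [59, 354, 2124, 12744, 76464]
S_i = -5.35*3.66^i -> [-5.35, -19.58, -71.67, -262.3, -960.02]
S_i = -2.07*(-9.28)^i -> [-2.07, 19.21, -178.27, 1654.3, -15351.9]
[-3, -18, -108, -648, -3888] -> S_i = -3*6^i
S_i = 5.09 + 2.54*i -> [5.09, 7.63, 10.17, 12.71, 15.25]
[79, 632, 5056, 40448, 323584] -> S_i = 79*8^i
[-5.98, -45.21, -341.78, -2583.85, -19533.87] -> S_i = -5.98*7.56^i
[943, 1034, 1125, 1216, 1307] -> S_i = 943 + 91*i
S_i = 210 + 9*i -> [210, 219, 228, 237, 246]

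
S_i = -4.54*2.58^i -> [-4.54, -11.71, -30.22, -77.97, -201.16]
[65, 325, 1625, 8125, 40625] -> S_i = 65*5^i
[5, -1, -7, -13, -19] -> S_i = 5 + -6*i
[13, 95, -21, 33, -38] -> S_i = Random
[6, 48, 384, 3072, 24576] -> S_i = 6*8^i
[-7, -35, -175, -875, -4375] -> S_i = -7*5^i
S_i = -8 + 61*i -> [-8, 53, 114, 175, 236]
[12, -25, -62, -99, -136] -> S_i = 12 + -37*i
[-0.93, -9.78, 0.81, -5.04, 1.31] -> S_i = Random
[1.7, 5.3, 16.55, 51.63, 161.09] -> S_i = 1.70*3.12^i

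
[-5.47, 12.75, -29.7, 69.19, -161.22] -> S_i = -5.47*(-2.33)^i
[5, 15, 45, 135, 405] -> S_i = 5*3^i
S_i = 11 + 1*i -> [11, 12, 13, 14, 15]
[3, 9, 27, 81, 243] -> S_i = 3*3^i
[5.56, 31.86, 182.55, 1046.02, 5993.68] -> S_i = 5.56*5.73^i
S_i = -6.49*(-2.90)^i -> [-6.49, 18.82, -54.58, 158.28, -459.03]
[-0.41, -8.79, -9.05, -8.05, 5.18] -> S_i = Random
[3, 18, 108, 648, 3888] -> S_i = 3*6^i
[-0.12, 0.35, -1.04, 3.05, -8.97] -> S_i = -0.12*(-2.94)^i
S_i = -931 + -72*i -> [-931, -1003, -1075, -1147, -1219]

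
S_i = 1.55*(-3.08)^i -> [1.55, -4.77, 14.7, -45.29, 139.49]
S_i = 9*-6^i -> [9, -54, 324, -1944, 11664]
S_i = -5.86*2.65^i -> [-5.86, -15.53, -41.15, -109.05, -288.99]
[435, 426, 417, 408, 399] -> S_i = 435 + -9*i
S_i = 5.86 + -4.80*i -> [5.86, 1.06, -3.74, -8.54, -13.34]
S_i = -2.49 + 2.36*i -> [-2.49, -0.13, 2.23, 4.59, 6.95]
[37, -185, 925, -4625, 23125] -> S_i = 37*-5^i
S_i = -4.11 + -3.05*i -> [-4.11, -7.16, -10.21, -13.26, -16.31]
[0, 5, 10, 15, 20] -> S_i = 0 + 5*i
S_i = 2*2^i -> [2, 4, 8, 16, 32]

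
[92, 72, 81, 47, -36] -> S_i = Random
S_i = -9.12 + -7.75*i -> [-9.12, -16.87, -24.62, -32.37, -40.12]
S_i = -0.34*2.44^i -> [-0.34, -0.83, -2.02, -4.94, -12.05]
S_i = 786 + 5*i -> [786, 791, 796, 801, 806]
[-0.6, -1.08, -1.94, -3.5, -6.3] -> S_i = -0.60*1.80^i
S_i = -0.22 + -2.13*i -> [-0.22, -2.35, -4.48, -6.61, -8.74]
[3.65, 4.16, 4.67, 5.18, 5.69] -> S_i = 3.65 + 0.51*i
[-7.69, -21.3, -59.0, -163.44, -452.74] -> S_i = -7.69*2.77^i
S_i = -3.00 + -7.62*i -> [-3.0, -10.62, -18.24, -25.86, -33.48]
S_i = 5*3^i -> [5, 15, 45, 135, 405]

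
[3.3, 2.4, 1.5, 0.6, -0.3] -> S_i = 3.30 + -0.90*i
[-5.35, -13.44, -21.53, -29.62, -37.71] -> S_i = -5.35 + -8.09*i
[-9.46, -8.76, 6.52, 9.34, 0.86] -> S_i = Random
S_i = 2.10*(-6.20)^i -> [2.1, -13.02, 80.72, -500.49, 3103.03]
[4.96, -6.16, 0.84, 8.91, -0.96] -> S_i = Random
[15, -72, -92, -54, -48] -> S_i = Random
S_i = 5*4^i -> [5, 20, 80, 320, 1280]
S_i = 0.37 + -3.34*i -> [0.37, -2.97, -6.31, -9.65, -12.99]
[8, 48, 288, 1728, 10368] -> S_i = 8*6^i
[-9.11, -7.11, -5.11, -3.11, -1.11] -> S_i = -9.11 + 2.00*i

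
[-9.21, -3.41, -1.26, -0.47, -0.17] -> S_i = -9.21*0.37^i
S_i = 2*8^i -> [2, 16, 128, 1024, 8192]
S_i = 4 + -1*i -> [4, 3, 2, 1, 0]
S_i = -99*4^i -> [-99, -396, -1584, -6336, -25344]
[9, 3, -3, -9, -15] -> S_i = 9 + -6*i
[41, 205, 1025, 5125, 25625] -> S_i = 41*5^i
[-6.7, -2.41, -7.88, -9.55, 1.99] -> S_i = Random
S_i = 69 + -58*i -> [69, 11, -47, -105, -163]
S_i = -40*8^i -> [-40, -320, -2560, -20480, -163840]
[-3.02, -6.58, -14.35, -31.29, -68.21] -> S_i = -3.02*2.18^i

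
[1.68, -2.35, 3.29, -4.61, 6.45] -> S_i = 1.68*(-1.40)^i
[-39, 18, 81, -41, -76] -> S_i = Random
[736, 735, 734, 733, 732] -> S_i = 736 + -1*i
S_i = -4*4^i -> [-4, -16, -64, -256, -1024]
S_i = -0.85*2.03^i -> [-0.85, -1.73, -3.5, -7.11, -14.43]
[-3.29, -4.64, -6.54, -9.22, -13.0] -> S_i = -3.29*1.41^i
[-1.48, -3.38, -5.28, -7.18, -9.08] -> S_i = -1.48 + -1.90*i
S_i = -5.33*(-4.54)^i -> [-5.33, 24.2, -109.86, 498.76, -2264.39]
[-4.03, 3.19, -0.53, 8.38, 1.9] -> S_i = Random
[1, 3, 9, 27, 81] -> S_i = 1*3^i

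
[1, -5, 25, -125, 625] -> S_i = 1*-5^i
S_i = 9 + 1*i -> [9, 10, 11, 12, 13]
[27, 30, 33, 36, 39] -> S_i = 27 + 3*i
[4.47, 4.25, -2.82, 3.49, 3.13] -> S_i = Random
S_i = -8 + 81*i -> [-8, 73, 154, 235, 316]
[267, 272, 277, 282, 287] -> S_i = 267 + 5*i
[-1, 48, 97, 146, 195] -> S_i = -1 + 49*i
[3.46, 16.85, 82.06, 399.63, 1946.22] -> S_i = 3.46*4.87^i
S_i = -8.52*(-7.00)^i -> [-8.52, 59.64, -417.48, 2922.36, -20456.52]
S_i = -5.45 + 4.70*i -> [-5.45, -0.75, 3.95, 8.65, 13.35]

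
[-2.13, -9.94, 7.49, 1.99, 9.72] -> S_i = Random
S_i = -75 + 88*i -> [-75, 13, 101, 189, 277]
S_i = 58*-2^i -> [58, -116, 232, -464, 928]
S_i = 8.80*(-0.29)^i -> [8.8, -2.55, 0.74, -0.21, 0.06]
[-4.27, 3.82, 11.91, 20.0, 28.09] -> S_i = -4.27 + 8.09*i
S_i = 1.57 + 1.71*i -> [1.57, 3.28, 4.99, 6.7, 8.41]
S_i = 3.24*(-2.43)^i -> [3.24, -7.87, 19.13, -46.49, 112.97]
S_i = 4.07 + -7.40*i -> [4.07, -3.33, -10.73, -18.13, -25.53]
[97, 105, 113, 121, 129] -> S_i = 97 + 8*i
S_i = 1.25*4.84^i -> [1.25, 6.05, 29.28, 141.72, 685.95]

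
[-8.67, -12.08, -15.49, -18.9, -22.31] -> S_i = -8.67 + -3.41*i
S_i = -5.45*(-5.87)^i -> [-5.45, 31.99, -187.79, 1102.33, -6470.66]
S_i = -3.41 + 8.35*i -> [-3.41, 4.94, 13.29, 21.64, 29.99]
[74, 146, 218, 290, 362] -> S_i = 74 + 72*i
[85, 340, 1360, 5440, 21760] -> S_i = 85*4^i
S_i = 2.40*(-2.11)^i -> [2.4, -5.06, 10.69, -22.55, 47.57]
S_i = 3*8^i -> [3, 24, 192, 1536, 12288]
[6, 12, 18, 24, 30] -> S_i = 6 + 6*i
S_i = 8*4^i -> [8, 32, 128, 512, 2048]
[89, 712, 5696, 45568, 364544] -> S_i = 89*8^i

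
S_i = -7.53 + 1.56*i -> [-7.53, -5.97, -4.41, -2.85, -1.29]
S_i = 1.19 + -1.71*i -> [1.19, -0.52, -2.23, -3.94, -5.65]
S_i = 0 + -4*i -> [0, -4, -8, -12, -16]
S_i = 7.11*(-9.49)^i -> [7.11, -67.47, 640.33, -6076.71, 57667.94]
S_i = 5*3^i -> [5, 15, 45, 135, 405]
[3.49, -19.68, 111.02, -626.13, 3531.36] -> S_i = 3.49*(-5.64)^i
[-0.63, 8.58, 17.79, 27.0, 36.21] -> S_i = -0.63 + 9.21*i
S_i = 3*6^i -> [3, 18, 108, 648, 3888]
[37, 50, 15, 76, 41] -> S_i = Random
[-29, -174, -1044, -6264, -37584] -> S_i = -29*6^i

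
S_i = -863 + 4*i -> [-863, -859, -855, -851, -847]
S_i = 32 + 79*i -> [32, 111, 190, 269, 348]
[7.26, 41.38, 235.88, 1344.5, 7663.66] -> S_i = 7.26*5.70^i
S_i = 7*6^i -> [7, 42, 252, 1512, 9072]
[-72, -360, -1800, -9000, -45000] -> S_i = -72*5^i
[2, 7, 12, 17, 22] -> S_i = 2 + 5*i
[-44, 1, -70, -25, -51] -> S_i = Random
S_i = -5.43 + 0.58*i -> [-5.43, -4.85, -4.27, -3.69, -3.11]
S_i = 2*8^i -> [2, 16, 128, 1024, 8192]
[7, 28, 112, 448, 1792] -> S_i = 7*4^i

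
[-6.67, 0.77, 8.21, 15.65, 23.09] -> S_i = -6.67 + 7.44*i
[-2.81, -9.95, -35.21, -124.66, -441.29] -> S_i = -2.81*3.54^i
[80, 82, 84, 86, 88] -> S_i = 80 + 2*i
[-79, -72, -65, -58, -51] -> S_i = -79 + 7*i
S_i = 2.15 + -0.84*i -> [2.15, 1.31, 0.47, -0.37, -1.21]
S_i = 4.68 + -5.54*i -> [4.68, -0.86, -6.4, -11.94, -17.48]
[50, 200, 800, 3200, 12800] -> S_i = 50*4^i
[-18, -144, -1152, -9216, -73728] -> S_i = -18*8^i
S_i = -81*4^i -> [-81, -324, -1296, -5184, -20736]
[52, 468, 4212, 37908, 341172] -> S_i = 52*9^i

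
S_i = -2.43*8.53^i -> [-2.43, -20.73, -176.81, -1508.18, -12864.78]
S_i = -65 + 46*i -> [-65, -19, 27, 73, 119]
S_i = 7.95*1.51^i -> [7.95, 12.0, 18.13, 27.37, 41.33]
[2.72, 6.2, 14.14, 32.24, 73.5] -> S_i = 2.72*2.28^i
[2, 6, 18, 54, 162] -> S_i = 2*3^i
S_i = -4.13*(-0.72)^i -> [-4.13, 2.97, -2.14, 1.54, -1.11]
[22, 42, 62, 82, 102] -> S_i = 22 + 20*i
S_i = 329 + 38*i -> [329, 367, 405, 443, 481]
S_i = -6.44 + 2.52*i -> [-6.44, -3.92, -1.4, 1.12, 3.64]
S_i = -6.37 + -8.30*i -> [-6.37, -14.67, -22.97, -31.27, -39.57]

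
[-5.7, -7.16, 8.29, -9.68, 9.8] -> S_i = Random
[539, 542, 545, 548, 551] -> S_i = 539 + 3*i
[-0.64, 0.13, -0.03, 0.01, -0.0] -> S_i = -0.64*(-0.21)^i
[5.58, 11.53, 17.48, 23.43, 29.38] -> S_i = 5.58 + 5.95*i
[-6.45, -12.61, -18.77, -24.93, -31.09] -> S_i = -6.45 + -6.16*i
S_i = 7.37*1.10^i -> [7.37, 8.11, 8.92, 9.81, 10.79]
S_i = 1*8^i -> [1, 8, 64, 512, 4096]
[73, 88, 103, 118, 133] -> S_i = 73 + 15*i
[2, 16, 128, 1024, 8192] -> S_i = 2*8^i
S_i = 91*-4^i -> [91, -364, 1456, -5824, 23296]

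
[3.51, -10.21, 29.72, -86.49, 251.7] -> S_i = 3.51*(-2.91)^i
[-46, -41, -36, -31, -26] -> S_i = -46 + 5*i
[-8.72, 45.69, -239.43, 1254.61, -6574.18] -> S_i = -8.72*(-5.24)^i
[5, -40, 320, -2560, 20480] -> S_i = 5*-8^i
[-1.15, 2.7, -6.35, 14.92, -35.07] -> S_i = -1.15*(-2.35)^i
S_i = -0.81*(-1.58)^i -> [-0.81, 1.28, -2.02, 3.19, -5.05]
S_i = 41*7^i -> [41, 287, 2009, 14063, 98441]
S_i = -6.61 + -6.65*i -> [-6.61, -13.26, -19.91, -26.56, -33.21]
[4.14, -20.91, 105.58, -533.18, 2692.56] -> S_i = 4.14*(-5.05)^i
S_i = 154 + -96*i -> [154, 58, -38, -134, -230]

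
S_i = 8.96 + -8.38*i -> [8.96, 0.58, -7.8, -16.18, -24.56]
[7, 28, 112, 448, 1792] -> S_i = 7*4^i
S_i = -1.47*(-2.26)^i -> [-1.47, 3.32, -7.51, 16.97, -38.35]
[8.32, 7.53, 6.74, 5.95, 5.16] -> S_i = 8.32 + -0.79*i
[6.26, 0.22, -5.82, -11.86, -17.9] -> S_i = 6.26 + -6.04*i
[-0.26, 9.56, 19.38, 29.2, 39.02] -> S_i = -0.26 + 9.82*i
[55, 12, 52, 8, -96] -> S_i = Random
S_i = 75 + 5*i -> [75, 80, 85, 90, 95]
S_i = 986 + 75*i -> [986, 1061, 1136, 1211, 1286]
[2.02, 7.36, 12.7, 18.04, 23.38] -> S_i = 2.02 + 5.34*i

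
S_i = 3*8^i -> [3, 24, 192, 1536, 12288]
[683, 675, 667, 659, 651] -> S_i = 683 + -8*i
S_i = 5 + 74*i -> [5, 79, 153, 227, 301]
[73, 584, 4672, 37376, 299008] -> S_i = 73*8^i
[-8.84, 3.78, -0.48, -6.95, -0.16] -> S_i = Random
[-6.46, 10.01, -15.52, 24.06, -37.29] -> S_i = -6.46*(-1.55)^i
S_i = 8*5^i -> [8, 40, 200, 1000, 5000]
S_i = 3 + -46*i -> [3, -43, -89, -135, -181]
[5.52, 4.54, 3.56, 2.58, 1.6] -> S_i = 5.52 + -0.98*i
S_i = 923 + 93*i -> [923, 1016, 1109, 1202, 1295]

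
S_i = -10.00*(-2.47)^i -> [-10.0, 24.7, -61.01, 150.69, -372.21]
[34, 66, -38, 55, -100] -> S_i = Random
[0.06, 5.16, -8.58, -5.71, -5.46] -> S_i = Random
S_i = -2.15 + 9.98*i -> [-2.15, 7.83, 17.81, 27.79, 37.77]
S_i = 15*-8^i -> [15, -120, 960, -7680, 61440]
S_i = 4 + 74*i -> [4, 78, 152, 226, 300]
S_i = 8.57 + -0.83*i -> [8.57, 7.74, 6.91, 6.08, 5.25]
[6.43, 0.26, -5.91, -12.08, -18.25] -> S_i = 6.43 + -6.17*i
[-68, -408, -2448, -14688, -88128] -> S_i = -68*6^i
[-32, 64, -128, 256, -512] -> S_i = -32*-2^i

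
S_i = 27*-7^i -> [27, -189, 1323, -9261, 64827]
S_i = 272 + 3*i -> [272, 275, 278, 281, 284]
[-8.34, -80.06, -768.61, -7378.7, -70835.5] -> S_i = -8.34*9.60^i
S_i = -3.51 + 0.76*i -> [-3.51, -2.75, -1.99, -1.23, -0.47]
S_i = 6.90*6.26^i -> [6.9, 43.19, 270.39, 1692.67, 10596.11]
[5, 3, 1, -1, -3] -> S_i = 5 + -2*i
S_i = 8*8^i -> [8, 64, 512, 4096, 32768]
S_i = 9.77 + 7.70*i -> [9.77, 17.47, 25.17, 32.87, 40.57]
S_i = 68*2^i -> [68, 136, 272, 544, 1088]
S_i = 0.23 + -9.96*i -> [0.23, -9.73, -19.69, -29.65, -39.61]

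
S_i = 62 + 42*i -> [62, 104, 146, 188, 230]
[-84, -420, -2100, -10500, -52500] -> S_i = -84*5^i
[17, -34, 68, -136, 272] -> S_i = 17*-2^i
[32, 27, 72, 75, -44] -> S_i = Random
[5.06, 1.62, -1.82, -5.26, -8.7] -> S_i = 5.06 + -3.44*i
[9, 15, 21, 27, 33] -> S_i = 9 + 6*i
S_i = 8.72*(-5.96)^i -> [8.72, -51.97, 309.75, -1846.1, 11002.76]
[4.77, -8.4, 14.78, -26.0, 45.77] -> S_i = 4.77*(-1.76)^i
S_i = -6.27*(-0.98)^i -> [-6.27, 6.14, -6.02, 5.9, -5.78]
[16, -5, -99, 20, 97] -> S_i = Random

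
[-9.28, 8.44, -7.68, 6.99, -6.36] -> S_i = -9.28*(-0.91)^i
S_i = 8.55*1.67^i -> [8.55, 14.28, 23.85, 39.82, 66.5]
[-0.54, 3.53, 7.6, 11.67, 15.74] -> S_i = -0.54 + 4.07*i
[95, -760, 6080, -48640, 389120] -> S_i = 95*-8^i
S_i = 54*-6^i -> [54, -324, 1944, -11664, 69984]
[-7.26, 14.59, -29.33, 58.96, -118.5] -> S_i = -7.26*(-2.01)^i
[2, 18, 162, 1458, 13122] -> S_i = 2*9^i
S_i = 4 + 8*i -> [4, 12, 20, 28, 36]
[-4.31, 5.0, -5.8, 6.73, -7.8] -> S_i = -4.31*(-1.16)^i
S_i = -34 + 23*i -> [-34, -11, 12, 35, 58]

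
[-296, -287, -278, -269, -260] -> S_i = -296 + 9*i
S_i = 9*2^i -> [9, 18, 36, 72, 144]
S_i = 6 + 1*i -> [6, 7, 8, 9, 10]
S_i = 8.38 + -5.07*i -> [8.38, 3.31, -1.76, -6.83, -11.9]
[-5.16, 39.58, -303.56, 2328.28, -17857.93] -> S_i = -5.16*(-7.67)^i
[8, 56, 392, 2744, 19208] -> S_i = 8*7^i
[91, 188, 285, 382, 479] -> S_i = 91 + 97*i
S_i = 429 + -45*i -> [429, 384, 339, 294, 249]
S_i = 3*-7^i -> [3, -21, 147, -1029, 7203]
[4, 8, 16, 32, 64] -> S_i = 4*2^i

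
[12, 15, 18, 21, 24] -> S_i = 12 + 3*i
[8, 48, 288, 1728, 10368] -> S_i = 8*6^i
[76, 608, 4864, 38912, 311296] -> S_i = 76*8^i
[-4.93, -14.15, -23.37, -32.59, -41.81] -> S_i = -4.93 + -9.22*i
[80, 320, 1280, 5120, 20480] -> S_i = 80*4^i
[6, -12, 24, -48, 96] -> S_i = 6*-2^i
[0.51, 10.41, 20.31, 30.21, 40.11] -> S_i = 0.51 + 9.90*i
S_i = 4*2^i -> [4, 8, 16, 32, 64]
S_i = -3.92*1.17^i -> [-3.92, -4.59, -5.37, -6.28, -7.35]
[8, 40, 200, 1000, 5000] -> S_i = 8*5^i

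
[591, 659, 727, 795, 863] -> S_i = 591 + 68*i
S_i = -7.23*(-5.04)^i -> [-7.23, 36.44, -183.65, 925.61, -4665.09]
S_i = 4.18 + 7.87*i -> [4.18, 12.05, 19.92, 27.79, 35.66]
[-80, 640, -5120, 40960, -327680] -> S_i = -80*-8^i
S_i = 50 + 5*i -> [50, 55, 60, 65, 70]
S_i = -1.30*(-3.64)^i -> [-1.3, 4.73, -17.22, 62.7, -228.22]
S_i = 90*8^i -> [90, 720, 5760, 46080, 368640]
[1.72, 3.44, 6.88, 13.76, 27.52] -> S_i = 1.72*2.00^i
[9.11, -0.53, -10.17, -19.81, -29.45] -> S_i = 9.11 + -9.64*i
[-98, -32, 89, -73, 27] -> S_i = Random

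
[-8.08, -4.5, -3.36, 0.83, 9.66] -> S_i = Random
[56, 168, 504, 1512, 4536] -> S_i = 56*3^i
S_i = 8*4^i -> [8, 32, 128, 512, 2048]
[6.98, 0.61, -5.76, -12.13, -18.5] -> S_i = 6.98 + -6.37*i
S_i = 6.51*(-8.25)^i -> [6.51, -53.71, 443.09, -3655.47, 30157.6]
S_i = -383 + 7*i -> [-383, -376, -369, -362, -355]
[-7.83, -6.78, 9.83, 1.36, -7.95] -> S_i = Random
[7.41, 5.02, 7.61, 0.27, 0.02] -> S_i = Random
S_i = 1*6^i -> [1, 6, 36, 216, 1296]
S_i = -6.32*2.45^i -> [-6.32, -15.48, -37.94, -92.94, -227.71]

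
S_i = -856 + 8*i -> [-856, -848, -840, -832, -824]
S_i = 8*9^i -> [8, 72, 648, 5832, 52488]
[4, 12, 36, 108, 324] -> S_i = 4*3^i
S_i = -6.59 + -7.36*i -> [-6.59, -13.95, -21.31, -28.67, -36.03]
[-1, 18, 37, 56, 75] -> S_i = -1 + 19*i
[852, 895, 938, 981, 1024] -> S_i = 852 + 43*i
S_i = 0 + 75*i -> [0, 75, 150, 225, 300]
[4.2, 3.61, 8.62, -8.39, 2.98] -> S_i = Random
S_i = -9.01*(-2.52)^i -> [-9.01, 22.71, -57.22, 144.19, -363.35]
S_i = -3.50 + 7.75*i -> [-3.5, 4.25, 12.0, 19.75, 27.5]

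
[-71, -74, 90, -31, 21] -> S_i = Random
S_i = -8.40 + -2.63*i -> [-8.4, -11.03, -13.66, -16.29, -18.92]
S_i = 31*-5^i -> [31, -155, 775, -3875, 19375]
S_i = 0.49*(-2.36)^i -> [0.49, -1.16, 2.73, -6.44, 15.2]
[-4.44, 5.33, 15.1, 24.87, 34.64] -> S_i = -4.44 + 9.77*i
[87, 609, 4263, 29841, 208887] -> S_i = 87*7^i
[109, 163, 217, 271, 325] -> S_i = 109 + 54*i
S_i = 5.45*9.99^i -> [5.45, 54.45, 543.91, 5433.67, 54282.33]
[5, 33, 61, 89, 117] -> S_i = 5 + 28*i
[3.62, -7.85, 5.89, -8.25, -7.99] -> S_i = Random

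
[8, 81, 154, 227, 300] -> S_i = 8 + 73*i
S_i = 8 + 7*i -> [8, 15, 22, 29, 36]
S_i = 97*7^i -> [97, 679, 4753, 33271, 232897]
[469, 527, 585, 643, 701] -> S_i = 469 + 58*i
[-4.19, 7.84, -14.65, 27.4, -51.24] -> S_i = -4.19*(-1.87)^i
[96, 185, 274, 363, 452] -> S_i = 96 + 89*i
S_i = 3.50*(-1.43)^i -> [3.5, -5.0, 7.16, -10.23, 14.64]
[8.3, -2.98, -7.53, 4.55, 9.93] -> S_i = Random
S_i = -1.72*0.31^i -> [-1.72, -0.53, -0.17, -0.05, -0.02]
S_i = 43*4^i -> [43, 172, 688, 2752, 11008]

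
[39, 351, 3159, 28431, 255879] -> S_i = 39*9^i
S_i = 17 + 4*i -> [17, 21, 25, 29, 33]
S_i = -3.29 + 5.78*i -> [-3.29, 2.49, 8.27, 14.05, 19.83]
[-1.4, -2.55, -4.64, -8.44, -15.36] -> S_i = -1.40*1.82^i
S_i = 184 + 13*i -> [184, 197, 210, 223, 236]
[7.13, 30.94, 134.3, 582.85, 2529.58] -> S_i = 7.13*4.34^i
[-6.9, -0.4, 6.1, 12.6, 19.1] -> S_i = -6.90 + 6.50*i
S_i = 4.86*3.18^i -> [4.86, 15.45, 49.15, 156.29, 496.99]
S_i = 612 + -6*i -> [612, 606, 600, 594, 588]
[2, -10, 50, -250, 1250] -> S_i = 2*-5^i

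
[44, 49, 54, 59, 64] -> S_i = 44 + 5*i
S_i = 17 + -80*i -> [17, -63, -143, -223, -303]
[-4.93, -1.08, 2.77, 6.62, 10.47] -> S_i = -4.93 + 3.85*i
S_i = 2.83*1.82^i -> [2.83, 5.15, 9.37, 17.06, 31.05]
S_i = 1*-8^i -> [1, -8, 64, -512, 4096]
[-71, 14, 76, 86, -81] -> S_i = Random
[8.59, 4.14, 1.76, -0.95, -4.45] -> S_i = Random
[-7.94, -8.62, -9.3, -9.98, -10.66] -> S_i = -7.94 + -0.68*i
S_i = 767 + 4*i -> [767, 771, 775, 779, 783]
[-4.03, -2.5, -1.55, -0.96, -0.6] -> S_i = -4.03*0.62^i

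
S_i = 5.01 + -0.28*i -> [5.01, 4.73, 4.45, 4.17, 3.89]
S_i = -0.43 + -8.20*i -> [-0.43, -8.63, -16.83, -25.03, -33.23]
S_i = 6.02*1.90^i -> [6.02, 11.44, 21.73, 41.29, 78.45]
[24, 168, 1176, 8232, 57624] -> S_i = 24*7^i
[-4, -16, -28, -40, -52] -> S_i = -4 + -12*i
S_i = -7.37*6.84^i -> [-7.37, -50.41, -344.81, -2358.5, -16132.14]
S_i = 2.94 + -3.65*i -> [2.94, -0.71, -4.36, -8.01, -11.66]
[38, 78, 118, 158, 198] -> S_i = 38 + 40*i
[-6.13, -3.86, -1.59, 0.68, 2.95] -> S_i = -6.13 + 2.27*i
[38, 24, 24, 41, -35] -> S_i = Random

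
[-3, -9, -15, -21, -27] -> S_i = -3 + -6*i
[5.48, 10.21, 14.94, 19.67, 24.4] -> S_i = 5.48 + 4.73*i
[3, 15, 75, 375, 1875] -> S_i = 3*5^i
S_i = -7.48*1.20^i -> [-7.48, -8.98, -10.77, -12.93, -15.51]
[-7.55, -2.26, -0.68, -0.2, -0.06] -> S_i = -7.55*0.30^i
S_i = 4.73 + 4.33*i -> [4.73, 9.06, 13.39, 17.72, 22.05]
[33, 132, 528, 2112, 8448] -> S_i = 33*4^i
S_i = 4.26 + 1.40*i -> [4.26, 5.66, 7.06, 8.46, 9.86]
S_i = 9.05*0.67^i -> [9.05, 6.06, 4.06, 2.72, 1.82]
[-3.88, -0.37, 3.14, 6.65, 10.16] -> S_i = -3.88 + 3.51*i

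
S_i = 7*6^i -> [7, 42, 252, 1512, 9072]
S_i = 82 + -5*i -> [82, 77, 72, 67, 62]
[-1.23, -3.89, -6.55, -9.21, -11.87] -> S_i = -1.23 + -2.66*i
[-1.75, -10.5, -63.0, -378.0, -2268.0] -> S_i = -1.75*6.00^i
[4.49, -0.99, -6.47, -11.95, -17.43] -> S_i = 4.49 + -5.48*i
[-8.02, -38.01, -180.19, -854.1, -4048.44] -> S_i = -8.02*4.74^i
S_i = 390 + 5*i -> [390, 395, 400, 405, 410]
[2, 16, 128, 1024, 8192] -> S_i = 2*8^i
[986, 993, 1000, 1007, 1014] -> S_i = 986 + 7*i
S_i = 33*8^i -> [33, 264, 2112, 16896, 135168]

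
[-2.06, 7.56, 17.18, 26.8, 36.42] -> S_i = -2.06 + 9.62*i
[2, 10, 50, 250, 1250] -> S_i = 2*5^i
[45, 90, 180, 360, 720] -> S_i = 45*2^i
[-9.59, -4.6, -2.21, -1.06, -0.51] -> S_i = -9.59*0.48^i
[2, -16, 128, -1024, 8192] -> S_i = 2*-8^i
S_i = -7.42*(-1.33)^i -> [-7.42, 9.87, -13.13, 17.46, -23.22]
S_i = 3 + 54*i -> [3, 57, 111, 165, 219]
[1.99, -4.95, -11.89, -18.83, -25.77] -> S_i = 1.99 + -6.94*i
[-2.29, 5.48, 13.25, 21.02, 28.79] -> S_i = -2.29 + 7.77*i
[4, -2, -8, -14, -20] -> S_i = 4 + -6*i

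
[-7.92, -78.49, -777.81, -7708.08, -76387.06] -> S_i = -7.92*9.91^i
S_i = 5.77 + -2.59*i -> [5.77, 3.18, 0.59, -2.0, -4.59]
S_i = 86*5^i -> [86, 430, 2150, 10750, 53750]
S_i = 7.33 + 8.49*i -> [7.33, 15.82, 24.31, 32.8, 41.29]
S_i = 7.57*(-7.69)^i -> [7.57, -58.21, 447.66, -3442.51, 26472.88]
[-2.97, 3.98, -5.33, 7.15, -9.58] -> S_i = -2.97*(-1.34)^i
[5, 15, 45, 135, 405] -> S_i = 5*3^i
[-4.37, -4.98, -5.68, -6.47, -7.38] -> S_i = -4.37*1.14^i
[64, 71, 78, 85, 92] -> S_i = 64 + 7*i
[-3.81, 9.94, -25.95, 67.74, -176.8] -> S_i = -3.81*(-2.61)^i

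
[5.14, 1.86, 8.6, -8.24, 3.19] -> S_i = Random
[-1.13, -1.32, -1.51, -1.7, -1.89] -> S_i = -1.13 + -0.19*i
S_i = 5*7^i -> [5, 35, 245, 1715, 12005]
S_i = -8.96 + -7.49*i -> [-8.96, -16.45, -23.94, -31.43, -38.92]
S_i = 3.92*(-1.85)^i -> [3.92, -7.25, 13.42, -24.82, 45.92]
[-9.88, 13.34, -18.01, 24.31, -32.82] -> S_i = -9.88*(-1.35)^i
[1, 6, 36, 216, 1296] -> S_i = 1*6^i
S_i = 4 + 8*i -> [4, 12, 20, 28, 36]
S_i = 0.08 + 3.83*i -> [0.08, 3.91, 7.74, 11.57, 15.4]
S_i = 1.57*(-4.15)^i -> [1.57, -6.52, 27.04, -112.21, 465.68]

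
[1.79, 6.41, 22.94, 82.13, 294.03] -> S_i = 1.79*3.58^i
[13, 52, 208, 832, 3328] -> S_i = 13*4^i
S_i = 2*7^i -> [2, 14, 98, 686, 4802]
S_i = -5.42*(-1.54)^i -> [-5.42, 8.35, -12.85, 19.8, -30.48]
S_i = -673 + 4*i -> [-673, -669, -665, -661, -657]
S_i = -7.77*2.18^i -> [-7.77, -16.94, -36.93, -80.5, -175.49]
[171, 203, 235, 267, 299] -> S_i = 171 + 32*i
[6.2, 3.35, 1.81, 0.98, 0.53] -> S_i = 6.20*0.54^i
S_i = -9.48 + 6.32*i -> [-9.48, -3.16, 3.16, 9.48, 15.8]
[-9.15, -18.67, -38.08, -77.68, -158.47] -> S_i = -9.15*2.04^i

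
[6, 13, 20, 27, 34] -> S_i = 6 + 7*i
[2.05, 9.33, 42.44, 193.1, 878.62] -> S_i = 2.05*4.55^i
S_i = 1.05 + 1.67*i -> [1.05, 2.72, 4.39, 6.06, 7.73]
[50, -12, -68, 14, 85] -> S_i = Random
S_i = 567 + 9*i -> [567, 576, 585, 594, 603]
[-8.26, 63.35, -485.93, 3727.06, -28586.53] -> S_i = -8.26*(-7.67)^i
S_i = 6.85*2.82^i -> [6.85, 19.32, 54.47, 153.62, 433.2]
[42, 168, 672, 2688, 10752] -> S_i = 42*4^i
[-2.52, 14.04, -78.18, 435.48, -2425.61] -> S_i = -2.52*(-5.57)^i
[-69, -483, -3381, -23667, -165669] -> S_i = -69*7^i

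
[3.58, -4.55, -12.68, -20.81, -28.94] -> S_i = 3.58 + -8.13*i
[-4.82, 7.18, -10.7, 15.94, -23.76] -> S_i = -4.82*(-1.49)^i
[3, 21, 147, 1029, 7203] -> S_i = 3*7^i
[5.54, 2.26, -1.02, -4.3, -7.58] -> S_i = 5.54 + -3.28*i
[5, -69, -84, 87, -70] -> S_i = Random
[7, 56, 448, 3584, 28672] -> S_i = 7*8^i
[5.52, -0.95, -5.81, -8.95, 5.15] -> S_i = Random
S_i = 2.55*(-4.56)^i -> [2.55, -11.63, 53.02, -241.79, 1102.55]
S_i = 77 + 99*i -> [77, 176, 275, 374, 473]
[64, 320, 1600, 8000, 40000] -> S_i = 64*5^i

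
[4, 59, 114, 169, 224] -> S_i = 4 + 55*i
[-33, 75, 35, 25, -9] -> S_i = Random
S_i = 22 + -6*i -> [22, 16, 10, 4, -2]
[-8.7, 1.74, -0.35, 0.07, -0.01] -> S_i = -8.70*(-0.20)^i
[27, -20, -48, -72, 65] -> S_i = Random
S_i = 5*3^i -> [5, 15, 45, 135, 405]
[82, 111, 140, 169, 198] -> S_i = 82 + 29*i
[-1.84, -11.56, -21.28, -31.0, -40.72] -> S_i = -1.84 + -9.72*i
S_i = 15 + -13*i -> [15, 2, -11, -24, -37]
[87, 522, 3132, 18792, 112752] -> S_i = 87*6^i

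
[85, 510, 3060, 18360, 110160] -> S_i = 85*6^i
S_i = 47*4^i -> [47, 188, 752, 3008, 12032]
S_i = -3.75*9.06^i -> [-3.75, -33.98, -307.81, -2788.79, -25266.44]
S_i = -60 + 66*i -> [-60, 6, 72, 138, 204]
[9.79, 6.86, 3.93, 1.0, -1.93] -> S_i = 9.79 + -2.93*i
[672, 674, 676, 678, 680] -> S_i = 672 + 2*i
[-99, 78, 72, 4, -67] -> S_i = Random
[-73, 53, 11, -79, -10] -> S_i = Random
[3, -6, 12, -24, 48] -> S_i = 3*-2^i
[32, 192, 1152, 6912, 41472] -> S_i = 32*6^i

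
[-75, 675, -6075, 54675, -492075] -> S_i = -75*-9^i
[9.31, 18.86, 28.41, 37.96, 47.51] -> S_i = 9.31 + 9.55*i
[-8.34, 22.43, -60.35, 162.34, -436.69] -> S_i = -8.34*(-2.69)^i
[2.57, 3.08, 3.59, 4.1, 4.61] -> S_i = 2.57 + 0.51*i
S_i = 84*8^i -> [84, 672, 5376, 43008, 344064]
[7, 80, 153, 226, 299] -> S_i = 7 + 73*i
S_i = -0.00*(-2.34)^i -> [-0.0, 0.0, -0.0, 0.0, -0.0]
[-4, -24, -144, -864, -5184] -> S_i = -4*6^i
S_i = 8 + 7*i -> [8, 15, 22, 29, 36]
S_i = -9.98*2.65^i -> [-9.98, -26.45, -70.08, -185.72, -492.17]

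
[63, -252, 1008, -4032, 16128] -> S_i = 63*-4^i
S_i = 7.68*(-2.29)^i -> [7.68, -17.59, 40.27, -92.23, 211.2]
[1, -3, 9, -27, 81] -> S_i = 1*-3^i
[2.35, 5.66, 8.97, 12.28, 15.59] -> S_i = 2.35 + 3.31*i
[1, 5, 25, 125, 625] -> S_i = 1*5^i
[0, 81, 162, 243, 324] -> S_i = 0 + 81*i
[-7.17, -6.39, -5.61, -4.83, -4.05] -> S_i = -7.17 + 0.78*i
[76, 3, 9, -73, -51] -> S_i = Random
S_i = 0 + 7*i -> [0, 7, 14, 21, 28]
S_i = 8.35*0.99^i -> [8.35, 8.27, 8.18, 8.1, 8.02]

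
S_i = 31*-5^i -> [31, -155, 775, -3875, 19375]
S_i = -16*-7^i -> [-16, 112, -784, 5488, -38416]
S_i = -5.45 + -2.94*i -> [-5.45, -8.39, -11.33, -14.27, -17.21]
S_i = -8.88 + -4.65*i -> [-8.88, -13.53, -18.18, -22.83, -27.48]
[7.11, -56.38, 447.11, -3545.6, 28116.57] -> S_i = 7.11*(-7.93)^i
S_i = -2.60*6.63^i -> [-2.6, -17.24, -114.29, -757.73, -5023.74]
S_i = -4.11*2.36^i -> [-4.11, -9.7, -22.89, -54.02, -127.49]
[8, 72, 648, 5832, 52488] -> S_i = 8*9^i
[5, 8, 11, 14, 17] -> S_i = 5 + 3*i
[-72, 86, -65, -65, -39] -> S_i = Random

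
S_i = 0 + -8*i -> [0, -8, -16, -24, -32]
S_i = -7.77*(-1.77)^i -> [-7.77, 13.75, -24.34, 43.09, -76.26]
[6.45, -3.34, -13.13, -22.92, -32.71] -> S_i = 6.45 + -9.79*i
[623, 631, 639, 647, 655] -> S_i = 623 + 8*i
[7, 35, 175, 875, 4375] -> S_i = 7*5^i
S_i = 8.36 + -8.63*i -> [8.36, -0.27, -8.9, -17.53, -26.16]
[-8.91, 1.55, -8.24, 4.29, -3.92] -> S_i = Random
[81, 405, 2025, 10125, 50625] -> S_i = 81*5^i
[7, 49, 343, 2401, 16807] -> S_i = 7*7^i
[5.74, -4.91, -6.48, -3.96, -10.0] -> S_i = Random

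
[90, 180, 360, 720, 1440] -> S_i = 90*2^i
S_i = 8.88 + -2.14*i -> [8.88, 6.74, 4.6, 2.46, 0.32]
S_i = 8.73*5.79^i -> [8.73, 50.55, 292.67, 1694.53, 9811.34]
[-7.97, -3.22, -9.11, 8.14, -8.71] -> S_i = Random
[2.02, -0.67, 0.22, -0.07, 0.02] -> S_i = 2.02*(-0.33)^i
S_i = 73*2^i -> [73, 146, 292, 584, 1168]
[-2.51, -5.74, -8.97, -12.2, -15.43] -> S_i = -2.51 + -3.23*i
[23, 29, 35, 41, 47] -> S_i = 23 + 6*i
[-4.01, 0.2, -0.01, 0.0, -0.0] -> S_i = -4.01*(-0.05)^i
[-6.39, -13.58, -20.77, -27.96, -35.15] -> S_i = -6.39 + -7.19*i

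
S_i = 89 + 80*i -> [89, 169, 249, 329, 409]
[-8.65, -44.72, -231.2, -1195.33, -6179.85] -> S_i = -8.65*5.17^i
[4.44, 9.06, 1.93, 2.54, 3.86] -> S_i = Random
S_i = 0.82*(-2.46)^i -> [0.82, -2.02, 4.96, -12.21, 30.03]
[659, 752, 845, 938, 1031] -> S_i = 659 + 93*i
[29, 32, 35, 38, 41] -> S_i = 29 + 3*i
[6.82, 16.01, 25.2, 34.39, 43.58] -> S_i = 6.82 + 9.19*i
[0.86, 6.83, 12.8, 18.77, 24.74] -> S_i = 0.86 + 5.97*i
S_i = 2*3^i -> [2, 6, 18, 54, 162]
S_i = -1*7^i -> [-1, -7, -49, -343, -2401]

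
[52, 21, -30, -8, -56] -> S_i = Random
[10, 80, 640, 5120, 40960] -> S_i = 10*8^i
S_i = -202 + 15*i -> [-202, -187, -172, -157, -142]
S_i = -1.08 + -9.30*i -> [-1.08, -10.38, -19.68, -28.98, -38.28]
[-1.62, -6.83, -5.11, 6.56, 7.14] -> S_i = Random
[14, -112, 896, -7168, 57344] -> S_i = 14*-8^i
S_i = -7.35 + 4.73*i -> [-7.35, -2.62, 2.11, 6.84, 11.57]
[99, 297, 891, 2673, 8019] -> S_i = 99*3^i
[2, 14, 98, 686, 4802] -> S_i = 2*7^i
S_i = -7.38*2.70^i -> [-7.38, -19.93, -53.8, -145.26, -392.2]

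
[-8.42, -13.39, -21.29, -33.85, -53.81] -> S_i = -8.42*1.59^i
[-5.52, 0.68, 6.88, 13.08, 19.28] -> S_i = -5.52 + 6.20*i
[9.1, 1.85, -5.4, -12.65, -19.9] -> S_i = 9.10 + -7.25*i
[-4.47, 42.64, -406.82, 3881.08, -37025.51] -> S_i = -4.47*(-9.54)^i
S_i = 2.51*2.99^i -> [2.51, 7.5, 22.44, 67.09, 200.61]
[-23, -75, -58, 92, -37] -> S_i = Random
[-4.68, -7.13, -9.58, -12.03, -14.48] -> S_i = -4.68 + -2.45*i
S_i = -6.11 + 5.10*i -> [-6.11, -1.01, 4.09, 9.19, 14.29]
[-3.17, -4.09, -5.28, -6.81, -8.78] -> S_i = -3.17*1.29^i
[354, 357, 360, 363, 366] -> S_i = 354 + 3*i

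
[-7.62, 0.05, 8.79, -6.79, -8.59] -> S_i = Random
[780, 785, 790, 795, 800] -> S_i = 780 + 5*i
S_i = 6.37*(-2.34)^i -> [6.37, -14.91, 34.88, -81.62, 190.99]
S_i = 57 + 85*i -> [57, 142, 227, 312, 397]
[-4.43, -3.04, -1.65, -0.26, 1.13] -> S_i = -4.43 + 1.39*i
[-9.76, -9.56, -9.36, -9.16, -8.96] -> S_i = -9.76 + 0.20*i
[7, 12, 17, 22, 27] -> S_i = 7 + 5*i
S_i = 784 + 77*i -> [784, 861, 938, 1015, 1092]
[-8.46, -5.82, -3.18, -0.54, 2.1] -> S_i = -8.46 + 2.64*i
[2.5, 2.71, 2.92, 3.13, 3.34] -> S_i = 2.50 + 0.21*i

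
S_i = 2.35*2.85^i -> [2.35, 6.7, 19.09, 54.4, 155.04]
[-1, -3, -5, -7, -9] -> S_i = -1 + -2*i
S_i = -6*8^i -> [-6, -48, -384, -3072, -24576]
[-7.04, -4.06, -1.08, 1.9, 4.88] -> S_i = -7.04 + 2.98*i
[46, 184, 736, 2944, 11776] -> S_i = 46*4^i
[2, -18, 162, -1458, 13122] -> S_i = 2*-9^i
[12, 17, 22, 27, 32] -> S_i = 12 + 5*i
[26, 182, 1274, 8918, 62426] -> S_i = 26*7^i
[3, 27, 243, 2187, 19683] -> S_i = 3*9^i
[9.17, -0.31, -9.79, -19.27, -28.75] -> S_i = 9.17 + -9.48*i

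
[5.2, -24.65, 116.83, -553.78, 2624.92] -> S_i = 5.20*(-4.74)^i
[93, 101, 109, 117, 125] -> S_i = 93 + 8*i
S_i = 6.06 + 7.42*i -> [6.06, 13.48, 20.9, 28.32, 35.74]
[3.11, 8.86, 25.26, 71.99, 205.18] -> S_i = 3.11*2.85^i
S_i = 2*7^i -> [2, 14, 98, 686, 4802]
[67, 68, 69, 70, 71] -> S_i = 67 + 1*i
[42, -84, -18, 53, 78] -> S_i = Random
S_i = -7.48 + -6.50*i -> [-7.48, -13.98, -20.48, -26.98, -33.48]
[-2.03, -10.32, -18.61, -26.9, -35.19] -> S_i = -2.03 + -8.29*i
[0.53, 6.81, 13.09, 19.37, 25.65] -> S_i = 0.53 + 6.28*i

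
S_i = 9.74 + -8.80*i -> [9.74, 0.94, -7.86, -16.66, -25.46]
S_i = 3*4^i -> [3, 12, 48, 192, 768]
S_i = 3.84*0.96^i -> [3.84, 3.69, 3.54, 3.4, 3.26]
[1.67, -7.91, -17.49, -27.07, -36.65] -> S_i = 1.67 + -9.58*i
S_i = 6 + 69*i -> [6, 75, 144, 213, 282]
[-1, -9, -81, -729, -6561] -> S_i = -1*9^i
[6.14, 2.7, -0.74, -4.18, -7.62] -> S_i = 6.14 + -3.44*i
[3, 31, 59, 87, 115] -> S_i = 3 + 28*i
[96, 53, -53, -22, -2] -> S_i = Random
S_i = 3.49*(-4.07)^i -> [3.49, -14.2, 57.81, -235.29, 957.64]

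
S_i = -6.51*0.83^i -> [-6.51, -5.4, -4.48, -3.72, -3.09]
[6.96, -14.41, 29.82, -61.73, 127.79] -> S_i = 6.96*(-2.07)^i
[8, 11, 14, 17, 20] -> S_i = 8 + 3*i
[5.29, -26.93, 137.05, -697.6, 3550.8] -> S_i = 5.29*(-5.09)^i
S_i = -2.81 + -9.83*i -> [-2.81, -12.64, -22.47, -32.3, -42.13]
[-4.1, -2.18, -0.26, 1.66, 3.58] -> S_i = -4.10 + 1.92*i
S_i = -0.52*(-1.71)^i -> [-0.52, 0.89, -1.52, 2.6, -4.45]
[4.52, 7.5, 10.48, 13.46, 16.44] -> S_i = 4.52 + 2.98*i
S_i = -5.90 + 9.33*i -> [-5.9, 3.43, 12.76, 22.09, 31.42]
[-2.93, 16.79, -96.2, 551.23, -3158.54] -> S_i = -2.93*(-5.73)^i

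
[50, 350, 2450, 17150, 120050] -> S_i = 50*7^i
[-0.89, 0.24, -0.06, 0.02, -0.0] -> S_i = -0.89*(-0.27)^i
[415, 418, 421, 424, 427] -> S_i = 415 + 3*i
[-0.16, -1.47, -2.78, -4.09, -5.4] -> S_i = -0.16 + -1.31*i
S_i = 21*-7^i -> [21, -147, 1029, -7203, 50421]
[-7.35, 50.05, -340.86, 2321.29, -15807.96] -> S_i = -7.35*(-6.81)^i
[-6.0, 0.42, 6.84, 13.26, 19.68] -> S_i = -6.00 + 6.42*i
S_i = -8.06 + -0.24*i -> [-8.06, -8.3, -8.54, -8.78, -9.02]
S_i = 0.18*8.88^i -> [0.18, 1.6, 14.19, 126.04, 1119.24]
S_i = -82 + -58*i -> [-82, -140, -198, -256, -314]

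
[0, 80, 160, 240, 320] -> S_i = 0 + 80*i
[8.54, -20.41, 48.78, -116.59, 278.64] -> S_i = 8.54*(-2.39)^i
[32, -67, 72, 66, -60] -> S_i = Random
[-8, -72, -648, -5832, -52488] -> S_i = -8*9^i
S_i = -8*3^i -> [-8, -24, -72, -216, -648]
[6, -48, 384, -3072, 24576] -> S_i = 6*-8^i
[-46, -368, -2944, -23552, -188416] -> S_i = -46*8^i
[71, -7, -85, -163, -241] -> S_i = 71 + -78*i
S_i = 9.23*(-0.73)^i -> [9.23, -6.74, 4.92, -3.59, 2.62]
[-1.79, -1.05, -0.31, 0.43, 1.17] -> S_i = -1.79 + 0.74*i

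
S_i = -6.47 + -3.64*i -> [-6.47, -10.11, -13.75, -17.39, -21.03]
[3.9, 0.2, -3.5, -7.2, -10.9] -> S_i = 3.90 + -3.70*i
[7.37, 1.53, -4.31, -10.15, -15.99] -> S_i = 7.37 + -5.84*i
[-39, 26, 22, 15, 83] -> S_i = Random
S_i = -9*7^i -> [-9, -63, -441, -3087, -21609]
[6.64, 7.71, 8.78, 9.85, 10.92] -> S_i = 6.64 + 1.07*i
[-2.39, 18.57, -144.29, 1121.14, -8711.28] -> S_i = -2.39*(-7.77)^i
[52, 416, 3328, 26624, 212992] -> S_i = 52*8^i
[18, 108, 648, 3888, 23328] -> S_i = 18*6^i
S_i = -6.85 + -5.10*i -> [-6.85, -11.95, -17.05, -22.15, -27.25]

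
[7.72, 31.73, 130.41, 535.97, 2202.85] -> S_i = 7.72*4.11^i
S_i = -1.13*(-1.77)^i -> [-1.13, 2.0, -3.54, 6.27, -11.09]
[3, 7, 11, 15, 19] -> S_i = 3 + 4*i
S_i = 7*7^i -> [7, 49, 343, 2401, 16807]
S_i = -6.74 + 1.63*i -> [-6.74, -5.11, -3.48, -1.85, -0.22]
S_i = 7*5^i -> [7, 35, 175, 875, 4375]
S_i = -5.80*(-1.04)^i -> [-5.8, 6.03, -6.27, 6.52, -6.79]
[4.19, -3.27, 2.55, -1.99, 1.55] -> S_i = 4.19*(-0.78)^i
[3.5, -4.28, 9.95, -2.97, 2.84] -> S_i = Random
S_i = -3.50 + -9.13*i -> [-3.5, -12.63, -21.76, -30.89, -40.02]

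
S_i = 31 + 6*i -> [31, 37, 43, 49, 55]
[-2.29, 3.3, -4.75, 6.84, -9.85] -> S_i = -2.29*(-1.44)^i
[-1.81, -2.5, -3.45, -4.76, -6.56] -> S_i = -1.81*1.38^i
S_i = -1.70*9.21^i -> [-1.7, -15.66, -144.2, -1328.09, -12231.72]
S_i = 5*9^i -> [5, 45, 405, 3645, 32805]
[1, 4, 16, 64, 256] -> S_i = 1*4^i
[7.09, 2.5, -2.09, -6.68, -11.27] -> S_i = 7.09 + -4.59*i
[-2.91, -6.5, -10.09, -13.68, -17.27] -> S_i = -2.91 + -3.59*i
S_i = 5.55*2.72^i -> [5.55, 15.1, 41.06, 111.69, 303.79]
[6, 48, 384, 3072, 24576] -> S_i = 6*8^i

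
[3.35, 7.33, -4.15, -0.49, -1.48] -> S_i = Random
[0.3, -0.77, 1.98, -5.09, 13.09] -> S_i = 0.30*(-2.57)^i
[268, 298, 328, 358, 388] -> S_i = 268 + 30*i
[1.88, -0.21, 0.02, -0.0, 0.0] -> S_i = 1.88*(-0.11)^i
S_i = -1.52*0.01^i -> [-1.52, -0.02, -0.0, -0.0, -0.0]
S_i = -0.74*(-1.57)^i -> [-0.74, 1.16, -1.82, 2.86, -4.5]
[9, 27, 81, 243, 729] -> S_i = 9*3^i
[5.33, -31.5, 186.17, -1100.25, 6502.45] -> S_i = 5.33*(-5.91)^i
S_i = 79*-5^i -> [79, -395, 1975, -9875, 49375]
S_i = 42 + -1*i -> [42, 41, 40, 39, 38]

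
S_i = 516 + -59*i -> [516, 457, 398, 339, 280]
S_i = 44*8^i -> [44, 352, 2816, 22528, 180224]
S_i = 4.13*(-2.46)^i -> [4.13, -10.16, 24.99, -61.48, 151.25]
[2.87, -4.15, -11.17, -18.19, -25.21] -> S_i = 2.87 + -7.02*i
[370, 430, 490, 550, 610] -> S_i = 370 + 60*i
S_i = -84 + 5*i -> [-84, -79, -74, -69, -64]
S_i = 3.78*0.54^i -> [3.78, 2.04, 1.1, 0.6, 0.32]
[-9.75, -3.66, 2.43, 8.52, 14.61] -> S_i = -9.75 + 6.09*i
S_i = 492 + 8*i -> [492, 500, 508, 516, 524]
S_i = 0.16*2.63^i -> [0.16, 0.42, 1.11, 2.91, 7.65]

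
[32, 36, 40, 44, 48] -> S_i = 32 + 4*i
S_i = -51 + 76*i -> [-51, 25, 101, 177, 253]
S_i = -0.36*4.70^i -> [-0.36, -1.69, -7.95, -37.38, -175.67]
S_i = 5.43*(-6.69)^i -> [5.43, -36.33, 243.03, -1625.84, 10876.88]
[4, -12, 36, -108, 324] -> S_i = 4*-3^i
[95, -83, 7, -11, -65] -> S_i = Random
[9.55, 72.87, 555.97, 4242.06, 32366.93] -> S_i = 9.55*7.63^i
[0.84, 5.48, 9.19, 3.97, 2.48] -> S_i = Random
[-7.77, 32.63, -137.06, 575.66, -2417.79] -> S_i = -7.77*(-4.20)^i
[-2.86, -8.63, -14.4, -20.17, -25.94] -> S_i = -2.86 + -5.77*i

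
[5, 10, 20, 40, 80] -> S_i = 5*2^i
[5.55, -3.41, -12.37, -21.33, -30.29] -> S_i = 5.55 + -8.96*i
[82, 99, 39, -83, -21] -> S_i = Random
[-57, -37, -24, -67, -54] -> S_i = Random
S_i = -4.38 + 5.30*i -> [-4.38, 0.92, 6.22, 11.52, 16.82]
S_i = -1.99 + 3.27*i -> [-1.99, 1.28, 4.55, 7.82, 11.09]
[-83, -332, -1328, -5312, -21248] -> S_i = -83*4^i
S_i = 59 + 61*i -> [59, 120, 181, 242, 303]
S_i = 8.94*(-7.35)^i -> [8.94, -65.71, 482.96, -3549.76, 26090.77]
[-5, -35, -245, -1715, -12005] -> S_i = -5*7^i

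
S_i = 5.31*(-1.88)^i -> [5.31, -9.98, 18.77, -35.28, 66.33]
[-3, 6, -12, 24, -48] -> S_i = -3*-2^i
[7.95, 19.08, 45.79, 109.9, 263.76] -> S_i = 7.95*2.40^i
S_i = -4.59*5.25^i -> [-4.59, -24.1, -126.51, -664.19, -3486.98]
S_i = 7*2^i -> [7, 14, 28, 56, 112]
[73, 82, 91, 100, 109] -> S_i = 73 + 9*i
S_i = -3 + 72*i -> [-3, 69, 141, 213, 285]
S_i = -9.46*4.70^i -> [-9.46, -44.46, -208.97, -982.17, -4616.18]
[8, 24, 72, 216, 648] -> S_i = 8*3^i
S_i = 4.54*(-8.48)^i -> [4.54, -38.5, 326.47, -2768.49, 23476.82]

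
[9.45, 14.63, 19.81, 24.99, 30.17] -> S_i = 9.45 + 5.18*i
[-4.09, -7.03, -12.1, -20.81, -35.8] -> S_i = -4.09*1.72^i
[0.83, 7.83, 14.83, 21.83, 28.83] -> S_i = 0.83 + 7.00*i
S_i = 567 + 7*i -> [567, 574, 581, 588, 595]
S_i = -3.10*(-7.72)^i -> [-3.1, 23.93, -184.76, 1426.31, -11011.1]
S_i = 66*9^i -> [66, 594, 5346, 48114, 433026]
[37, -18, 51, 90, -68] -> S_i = Random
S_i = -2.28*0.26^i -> [-2.28, -0.59, -0.15, -0.04, -0.01]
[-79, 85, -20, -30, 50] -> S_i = Random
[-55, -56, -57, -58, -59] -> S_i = -55 + -1*i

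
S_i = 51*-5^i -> [51, -255, 1275, -6375, 31875]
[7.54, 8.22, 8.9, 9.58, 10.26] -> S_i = 7.54 + 0.68*i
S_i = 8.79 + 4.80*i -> [8.79, 13.59, 18.39, 23.19, 27.99]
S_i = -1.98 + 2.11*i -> [-1.98, 0.13, 2.24, 4.35, 6.46]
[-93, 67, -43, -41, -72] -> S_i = Random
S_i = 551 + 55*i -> [551, 606, 661, 716, 771]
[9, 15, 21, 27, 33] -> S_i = 9 + 6*i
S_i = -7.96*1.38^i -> [-7.96, -10.98, -15.16, -20.92, -28.87]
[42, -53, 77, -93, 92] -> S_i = Random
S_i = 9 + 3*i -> [9, 12, 15, 18, 21]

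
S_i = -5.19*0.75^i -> [-5.19, -3.89, -2.92, -2.19, -1.64]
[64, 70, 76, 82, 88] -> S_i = 64 + 6*i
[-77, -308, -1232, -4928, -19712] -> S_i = -77*4^i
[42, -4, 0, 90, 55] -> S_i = Random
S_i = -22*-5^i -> [-22, 110, -550, 2750, -13750]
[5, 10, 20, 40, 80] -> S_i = 5*2^i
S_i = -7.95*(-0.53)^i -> [-7.95, 4.21, -2.23, 1.18, -0.63]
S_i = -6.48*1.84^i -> [-6.48, -11.92, -21.94, -40.37, -74.28]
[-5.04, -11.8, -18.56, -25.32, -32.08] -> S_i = -5.04 + -6.76*i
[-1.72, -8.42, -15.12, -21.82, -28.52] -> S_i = -1.72 + -6.70*i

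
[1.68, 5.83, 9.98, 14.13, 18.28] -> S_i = 1.68 + 4.15*i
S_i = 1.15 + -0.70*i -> [1.15, 0.45, -0.25, -0.95, -1.65]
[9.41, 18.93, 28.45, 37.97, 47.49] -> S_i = 9.41 + 9.52*i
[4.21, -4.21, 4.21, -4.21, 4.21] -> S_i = 4.21*(-1.00)^i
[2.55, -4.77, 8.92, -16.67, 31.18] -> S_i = 2.55*(-1.87)^i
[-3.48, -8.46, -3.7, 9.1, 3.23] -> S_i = Random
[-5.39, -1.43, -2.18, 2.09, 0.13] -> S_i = Random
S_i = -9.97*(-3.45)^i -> [-9.97, 34.4, -118.67, 409.4, -1412.44]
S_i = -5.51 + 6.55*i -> [-5.51, 1.04, 7.59, 14.14, 20.69]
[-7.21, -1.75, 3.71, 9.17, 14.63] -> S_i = -7.21 + 5.46*i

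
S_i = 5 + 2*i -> [5, 7, 9, 11, 13]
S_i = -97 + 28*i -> [-97, -69, -41, -13, 15]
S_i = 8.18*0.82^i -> [8.18, 6.71, 5.5, 4.51, 3.7]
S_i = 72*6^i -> [72, 432, 2592, 15552, 93312]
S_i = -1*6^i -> [-1, -6, -36, -216, -1296]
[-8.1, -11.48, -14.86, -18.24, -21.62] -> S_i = -8.10 + -3.38*i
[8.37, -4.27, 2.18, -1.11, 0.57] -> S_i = 8.37*(-0.51)^i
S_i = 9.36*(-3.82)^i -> [9.36, -35.76, 136.58, -521.75, 1993.1]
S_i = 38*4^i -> [38, 152, 608, 2432, 9728]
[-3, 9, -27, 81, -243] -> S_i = -3*-3^i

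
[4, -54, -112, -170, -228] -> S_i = 4 + -58*i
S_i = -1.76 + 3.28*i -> [-1.76, 1.52, 4.8, 8.08, 11.36]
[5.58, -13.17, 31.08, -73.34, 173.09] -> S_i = 5.58*(-2.36)^i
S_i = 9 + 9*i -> [9, 18, 27, 36, 45]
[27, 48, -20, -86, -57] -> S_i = Random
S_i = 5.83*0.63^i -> [5.83, 3.67, 2.31, 1.46, 0.92]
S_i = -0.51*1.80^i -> [-0.51, -0.92, -1.65, -2.97, -5.35]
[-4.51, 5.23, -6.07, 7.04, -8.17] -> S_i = -4.51*(-1.16)^i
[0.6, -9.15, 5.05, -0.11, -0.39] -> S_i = Random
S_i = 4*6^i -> [4, 24, 144, 864, 5184]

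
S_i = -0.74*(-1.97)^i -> [-0.74, 1.46, -2.87, 5.66, -11.15]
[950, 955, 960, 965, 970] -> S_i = 950 + 5*i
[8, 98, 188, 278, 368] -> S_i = 8 + 90*i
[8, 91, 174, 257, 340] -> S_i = 8 + 83*i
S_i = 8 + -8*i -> [8, 0, -8, -16, -24]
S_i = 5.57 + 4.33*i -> [5.57, 9.9, 14.23, 18.56, 22.89]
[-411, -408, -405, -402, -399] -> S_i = -411 + 3*i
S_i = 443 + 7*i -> [443, 450, 457, 464, 471]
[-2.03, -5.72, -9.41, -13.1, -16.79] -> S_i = -2.03 + -3.69*i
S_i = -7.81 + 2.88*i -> [-7.81, -4.93, -2.05, 0.83, 3.71]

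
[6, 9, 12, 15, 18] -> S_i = 6 + 3*i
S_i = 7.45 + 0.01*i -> [7.45, 7.46, 7.47, 7.48, 7.49]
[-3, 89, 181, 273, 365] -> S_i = -3 + 92*i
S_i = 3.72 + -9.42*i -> [3.72, -5.7, -15.12, -24.54, -33.96]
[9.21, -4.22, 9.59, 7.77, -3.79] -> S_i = Random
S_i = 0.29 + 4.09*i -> [0.29, 4.38, 8.47, 12.56, 16.65]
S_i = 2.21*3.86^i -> [2.21, 8.53, 32.93, 127.1, 490.62]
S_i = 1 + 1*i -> [1, 2, 3, 4, 5]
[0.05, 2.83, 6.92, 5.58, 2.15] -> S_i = Random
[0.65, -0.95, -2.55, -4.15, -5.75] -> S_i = 0.65 + -1.60*i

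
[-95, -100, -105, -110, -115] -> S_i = -95 + -5*i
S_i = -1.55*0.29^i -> [-1.55, -0.45, -0.13, -0.04, -0.01]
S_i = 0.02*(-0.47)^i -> [0.02, -0.01, 0.0, -0.0, 0.0]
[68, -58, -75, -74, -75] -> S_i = Random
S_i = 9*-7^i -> [9, -63, 441, -3087, 21609]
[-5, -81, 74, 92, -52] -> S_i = Random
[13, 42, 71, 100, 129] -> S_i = 13 + 29*i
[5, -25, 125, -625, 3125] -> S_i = 5*-5^i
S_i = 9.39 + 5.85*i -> [9.39, 15.24, 21.09, 26.94, 32.79]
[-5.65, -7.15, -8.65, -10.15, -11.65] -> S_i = -5.65 + -1.50*i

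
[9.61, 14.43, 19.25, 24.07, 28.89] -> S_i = 9.61 + 4.82*i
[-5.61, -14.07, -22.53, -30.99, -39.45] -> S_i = -5.61 + -8.46*i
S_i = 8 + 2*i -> [8, 10, 12, 14, 16]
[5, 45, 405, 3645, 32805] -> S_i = 5*9^i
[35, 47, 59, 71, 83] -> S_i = 35 + 12*i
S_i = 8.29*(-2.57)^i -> [8.29, -21.31, 54.75, -140.72, 361.65]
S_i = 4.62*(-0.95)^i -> [4.62, -4.39, 4.17, -3.96, 3.76]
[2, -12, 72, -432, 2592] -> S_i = 2*-6^i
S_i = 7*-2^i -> [7, -14, 28, -56, 112]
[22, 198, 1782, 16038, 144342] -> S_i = 22*9^i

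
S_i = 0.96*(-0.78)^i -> [0.96, -0.75, 0.58, -0.46, 0.36]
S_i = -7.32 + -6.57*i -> [-7.32, -13.89, -20.46, -27.03, -33.6]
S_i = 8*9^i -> [8, 72, 648, 5832, 52488]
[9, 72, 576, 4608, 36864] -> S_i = 9*8^i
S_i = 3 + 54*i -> [3, 57, 111, 165, 219]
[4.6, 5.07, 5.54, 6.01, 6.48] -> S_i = 4.60 + 0.47*i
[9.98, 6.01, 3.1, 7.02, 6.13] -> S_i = Random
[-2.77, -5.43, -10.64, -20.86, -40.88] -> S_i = -2.77*1.96^i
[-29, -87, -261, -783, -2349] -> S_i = -29*3^i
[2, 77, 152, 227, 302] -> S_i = 2 + 75*i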